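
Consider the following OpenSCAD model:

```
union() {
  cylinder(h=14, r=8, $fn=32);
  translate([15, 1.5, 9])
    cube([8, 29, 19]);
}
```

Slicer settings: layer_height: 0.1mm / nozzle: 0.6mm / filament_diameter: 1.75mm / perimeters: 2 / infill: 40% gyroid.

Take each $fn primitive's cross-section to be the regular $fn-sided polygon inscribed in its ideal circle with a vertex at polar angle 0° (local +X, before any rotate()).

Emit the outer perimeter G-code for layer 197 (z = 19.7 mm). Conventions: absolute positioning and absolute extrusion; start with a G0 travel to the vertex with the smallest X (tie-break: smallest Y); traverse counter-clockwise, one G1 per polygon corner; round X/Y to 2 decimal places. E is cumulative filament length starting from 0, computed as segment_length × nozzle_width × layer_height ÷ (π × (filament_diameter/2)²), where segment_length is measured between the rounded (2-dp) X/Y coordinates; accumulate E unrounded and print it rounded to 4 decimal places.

G0 X15.00 Y1.50 Z19.70
G1 X23.00 Y1.50 E0.1996
G1 X23.00 Y30.50 E0.9230
G1 X15.00 Y30.50 E1.1225
G1 X15.00 Y1.50 E1.8459

At z = 19.7 mm: the cylinder is not intersected at this z (z outside [0, 14]); the cube at (15, 1.5) is present — its section is the full 8×29 rectangle; Combining (union): only the 8×29 cube at (15, 1.5) is present, so the union is just that shape — 1 connected region. The outline is a single polygon with 4 vertices. Extrusion per mm of travel: 0.6 × 0.1 / (π × 0.875²) = 0.024945. Accumulating E over each segment gives final E = 1.8459.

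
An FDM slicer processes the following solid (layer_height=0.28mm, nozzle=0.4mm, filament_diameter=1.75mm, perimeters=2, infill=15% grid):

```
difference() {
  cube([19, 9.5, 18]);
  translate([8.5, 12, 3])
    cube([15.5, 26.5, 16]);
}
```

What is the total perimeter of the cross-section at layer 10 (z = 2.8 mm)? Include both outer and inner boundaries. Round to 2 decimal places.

57.00 mm

At z = 2.8 mm: the cube (footprint 19×9.5) is included at this height (perimeter 57.00 mm); the cube at (8.5, 12) is not intersected at this z (z outside [3, 19]); After the difference (first − rest): none of the subtracted shapes is present at this height, so the 19×9.5 cube is unchanged — boundary = 57.00 mm. Overall, the cross-section is a single solid region. Total boundary length (outer) = 57.00 mm.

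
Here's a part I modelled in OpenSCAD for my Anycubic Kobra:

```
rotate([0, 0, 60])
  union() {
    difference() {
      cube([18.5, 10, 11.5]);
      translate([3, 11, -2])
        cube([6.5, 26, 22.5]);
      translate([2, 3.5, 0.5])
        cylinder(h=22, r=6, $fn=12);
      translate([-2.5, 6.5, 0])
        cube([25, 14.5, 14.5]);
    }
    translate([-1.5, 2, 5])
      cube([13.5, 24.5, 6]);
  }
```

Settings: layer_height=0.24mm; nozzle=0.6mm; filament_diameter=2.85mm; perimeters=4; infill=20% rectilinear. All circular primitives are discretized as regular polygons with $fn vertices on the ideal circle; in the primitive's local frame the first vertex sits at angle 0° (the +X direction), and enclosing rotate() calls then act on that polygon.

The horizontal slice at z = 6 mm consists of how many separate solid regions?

1

At z = 6 mm: the cube is present — its section is the full 18.5×10 rectangle; the cube at (3, 11) is present — its section is the full 6.5×26 rectangle; the r=6 cylinder at (2, 3.5) contributes a regular 12-gon of circumradius 6; the cube at (-2.5, 6.5) (footprint 25×14.5) is included at this height; Taking the first minus the rest: starting from the 18.5×10 cube, the 6.5×26 cube at (3, 11) misses the remaining region (no effect); the r=6 cylinder at (2, 3.5) partially overlaps it — only the 64.73 mm² overlap (of its 108.00 mm²) is removed, clipping the outline; the 25×14.5 cube at (-2.5, 6.5) partially overlaps it — only the 49.08 mm² overlap (of its 362.50 mm²) is removed, clipping the outline — 1 connected region; the cube at (-1.5, 2) is present — its section is the full 13.5×24.5 rectangle; Taking the union: the regions partially overlap (shared area 19.51 mm²), so overlapping operands fuse into one piece — 1 connected region; (whole slice rotated 60° about Z — lengths, areas and connectivity unchanged). The result has 1 disconnected region.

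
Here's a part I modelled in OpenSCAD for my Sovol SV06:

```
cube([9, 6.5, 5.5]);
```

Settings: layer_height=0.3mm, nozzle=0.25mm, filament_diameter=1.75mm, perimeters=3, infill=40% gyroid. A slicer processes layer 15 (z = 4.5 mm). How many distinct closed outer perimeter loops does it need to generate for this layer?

At z = 4.5 mm: the cube is present — its section is the full 9×6.5 rectangle. The result has 1 disconnected region.

1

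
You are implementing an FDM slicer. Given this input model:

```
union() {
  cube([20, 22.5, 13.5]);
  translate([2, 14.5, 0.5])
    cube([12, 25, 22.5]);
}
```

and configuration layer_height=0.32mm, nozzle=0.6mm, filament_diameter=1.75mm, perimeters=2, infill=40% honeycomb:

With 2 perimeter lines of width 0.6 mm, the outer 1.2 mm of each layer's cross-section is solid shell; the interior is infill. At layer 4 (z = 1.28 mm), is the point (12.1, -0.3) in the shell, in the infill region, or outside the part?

At z = 1.28 mm: the 20×22.5 cube contributes its full rectangle; the cube at (2, 14.5) is present — its section is the full 12×25 rectangle; Merging all regions: the regions partially overlap (shared area 96.00 mm²), so overlapping operands fuse into one piece — 1 connected region. Overall, the cross-section is a single solid region. The nearest boundary edge runs (20.00, 0.00)→(0.00, 0.00); distance from the point to it = 0.30 mm. The point is not inside any of the regions above, so it lies outside the cross-section (0.30 mm from the nearest boundary).

outside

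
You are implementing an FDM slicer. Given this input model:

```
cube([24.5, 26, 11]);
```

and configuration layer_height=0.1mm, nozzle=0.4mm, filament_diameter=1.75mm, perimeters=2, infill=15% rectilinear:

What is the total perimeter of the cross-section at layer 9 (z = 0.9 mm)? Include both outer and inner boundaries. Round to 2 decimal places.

101.00 mm

At z = 0.9 mm: the cube is present — its section is the full 24.5×26 rectangle (perimeter 101.00 mm). Overall, the cross-section is a single solid region. Total boundary length (outer) = 101.00 mm.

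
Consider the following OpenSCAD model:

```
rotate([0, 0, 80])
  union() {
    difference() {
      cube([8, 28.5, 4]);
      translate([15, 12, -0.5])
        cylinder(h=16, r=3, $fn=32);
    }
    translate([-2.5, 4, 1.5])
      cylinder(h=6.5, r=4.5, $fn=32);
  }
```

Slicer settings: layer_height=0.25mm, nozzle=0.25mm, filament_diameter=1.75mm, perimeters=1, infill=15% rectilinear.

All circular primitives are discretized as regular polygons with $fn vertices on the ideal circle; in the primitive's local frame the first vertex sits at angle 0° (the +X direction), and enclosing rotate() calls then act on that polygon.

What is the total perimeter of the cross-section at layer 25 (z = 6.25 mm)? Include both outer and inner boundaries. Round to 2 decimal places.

At z = 6.25 mm: the cube is not intersected at this z (z outside [0, 4]); the cylinder at (15, 12): section is a regular 32-gon, circumradius r=3 (perimeter = 2·32·3.000·sin(180°/32) = 18.82 mm); Taking the first minus the rest: the first operand is absent here, so nothing remains; the r=4.5 cylinder at (-2.5, 4) gives a regular 32-gon of circumradius 4.5 (constant along its height) (perimeter = 2·32·4.500·sin(180°/32) = 28.23 mm); Merging all regions: only the r=4.5 cylinder at (-2.5, 4) is present, so the union is just that shape — boundary = 28.23 mm; (whole slice rotated 80° about Z — lengths, areas and connectivity unchanged). Overall, the cross-section is a single solid region. Total boundary length (outer) = 28.23 mm.

28.23 mm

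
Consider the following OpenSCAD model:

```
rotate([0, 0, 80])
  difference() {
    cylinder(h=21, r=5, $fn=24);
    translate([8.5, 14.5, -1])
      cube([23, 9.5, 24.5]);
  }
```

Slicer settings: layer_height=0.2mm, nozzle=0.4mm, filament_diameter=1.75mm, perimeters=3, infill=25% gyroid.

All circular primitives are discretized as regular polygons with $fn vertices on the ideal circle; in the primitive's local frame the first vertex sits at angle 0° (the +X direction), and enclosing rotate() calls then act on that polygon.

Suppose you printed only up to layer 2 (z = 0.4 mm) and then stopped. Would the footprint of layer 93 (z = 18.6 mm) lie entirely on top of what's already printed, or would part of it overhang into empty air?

Compare the two slices. At z = 0.4: the cylinder: section is a regular 24-gon, circumradius r=5 (area = (24/2)·5.000²·sin(360°/24) = 77.65 mm²); the cube at (8.5, 14.5) (footprint 23×9.5) is included at this height (area 218.50 mm²); Taking the first minus the rest: starting from the r=5 cylinder (77.65 mm²), the 23×9.5 cube at (8.5, 14.5) misses the remaining region (no effect) — area = 77.65 mm²; (whole slice rotated 80° about Z — lengths, areas and connectivity unchanged). At z = 18.6: the cylinder: section is a regular 24-gon, circumradius r=5 (area = (24/2)·5.000²·sin(360°/24) = 77.65 mm²); the cube at (8.5, 14.5) (footprint 23×9.5) is included at this height (area 218.50 mm²); Taking the first minus the rest: starting from the r=5 cylinder (77.65 mm²), the 23×9.5 cube at (8.5, 14.5) misses the remaining region (no effect) — area = 77.65 mm²; (rotated 80° about Z; rotation is an isometry so areas/perimeters/island counts are preserved). Checking containment: the cross-section at z = 18.6 is a subset of the cross-section at z = 0.4.

entirely on top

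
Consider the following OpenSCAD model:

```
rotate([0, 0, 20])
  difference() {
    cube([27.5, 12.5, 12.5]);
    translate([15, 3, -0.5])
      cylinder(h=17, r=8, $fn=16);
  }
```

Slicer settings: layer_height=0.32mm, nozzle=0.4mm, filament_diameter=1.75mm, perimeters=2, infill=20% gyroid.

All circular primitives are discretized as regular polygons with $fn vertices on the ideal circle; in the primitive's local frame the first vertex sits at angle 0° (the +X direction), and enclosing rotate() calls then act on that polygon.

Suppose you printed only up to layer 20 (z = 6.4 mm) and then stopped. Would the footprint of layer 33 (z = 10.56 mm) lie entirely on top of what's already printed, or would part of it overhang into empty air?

entirely on top

Compare the two slices. At z = 6.4: the cube (footprint 27.5×12.5) is included at this height (area 343.75 mm²); the r=8 cylinder at (15, 3) gives a regular 16-gon of circumradius 8 (constant along its height) (area = (16/2)·8.000²·sin(360°/16) = 195.93 mm²); After the difference (first − rest): starting from the 27.5×12.5 cube (343.75 mm²), the r=8 cylinder at (15, 3) partially overlaps it — only the 144.18 mm² overlap (of its 195.93 mm²) is removed, clipping the outline — area = 199.57 mm²; (rotated 20° about Z; rotation is an isometry so areas/perimeters/island counts are preserved). At z = 10.56: the cube is present — its section is the full 27.5×12.5 rectangle (area 343.75 mm²); the r=8 cylinder at (15, 3) contributes a regular 16-gon of circumradius 8 (area = (16/2)·8.000²·sin(360°/16) = 195.93 mm²); Taking the first minus the rest: starting from the 27.5×12.5 cube (343.75 mm²), the r=8 cylinder at (15, 3) partially overlaps it — only the 144.18 mm² overlap (of its 195.93 mm²) is removed, clipping the outline — area = 199.57 mm²; (rotated 20° about Z; rotation is an isometry so areas/perimeters/island counts are preserved). Checking containment: the cross-section at z = 10.56 is a subset of the cross-section at z = 6.4.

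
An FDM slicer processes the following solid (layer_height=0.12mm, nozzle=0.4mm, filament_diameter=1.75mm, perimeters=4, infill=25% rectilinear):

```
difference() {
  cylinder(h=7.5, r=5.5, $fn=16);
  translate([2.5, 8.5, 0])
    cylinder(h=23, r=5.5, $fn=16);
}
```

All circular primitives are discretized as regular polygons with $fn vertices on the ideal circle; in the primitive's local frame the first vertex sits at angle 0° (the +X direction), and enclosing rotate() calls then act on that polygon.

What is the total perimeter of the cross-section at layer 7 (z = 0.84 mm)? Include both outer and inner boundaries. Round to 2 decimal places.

34.34 mm

At z = 0.84 mm: the cylinder: section is a regular 16-gon, circumradius r=5.5 (perimeter = 2·16·5.500·sin(180°/16) = 34.34 mm); the r=5.5 cylinder at (2.5, 8.5) contributes a regular 16-gon of circumradius 5.5 (perimeter = 2·16·5.500·sin(180°/16) = 34.34 mm); After the difference (first − rest): starting from the r=5.5 cylinder, the r=5.5 cylinder at (2.5, 8.5) partially overlaps it — only the 8.53 mm² overlap (of its 92.61 mm²) is removed, clipping the outline — boundary = 34.34 mm. Overall, the cross-section is a single solid region. Total boundary length (outer) = 34.34 mm.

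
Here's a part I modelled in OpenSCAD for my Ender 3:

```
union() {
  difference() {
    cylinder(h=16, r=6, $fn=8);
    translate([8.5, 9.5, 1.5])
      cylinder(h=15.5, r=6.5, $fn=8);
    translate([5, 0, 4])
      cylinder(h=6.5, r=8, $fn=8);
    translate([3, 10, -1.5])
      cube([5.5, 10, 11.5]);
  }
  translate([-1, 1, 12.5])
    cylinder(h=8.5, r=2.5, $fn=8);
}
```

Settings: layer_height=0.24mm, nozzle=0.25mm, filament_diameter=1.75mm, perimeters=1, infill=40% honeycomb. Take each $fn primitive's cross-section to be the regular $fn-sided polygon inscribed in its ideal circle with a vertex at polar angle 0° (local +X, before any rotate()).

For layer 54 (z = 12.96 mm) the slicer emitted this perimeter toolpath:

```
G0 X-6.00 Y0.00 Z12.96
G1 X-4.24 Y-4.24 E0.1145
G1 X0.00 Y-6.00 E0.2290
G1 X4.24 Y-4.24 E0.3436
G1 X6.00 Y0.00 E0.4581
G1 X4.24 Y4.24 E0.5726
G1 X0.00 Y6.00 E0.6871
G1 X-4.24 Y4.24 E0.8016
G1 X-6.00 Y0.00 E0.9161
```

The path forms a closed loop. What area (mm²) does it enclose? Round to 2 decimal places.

101.76 mm²

Apply the shoelace formula to the sequence of (X, Y) vertices; enclosed area = 101.76 mm².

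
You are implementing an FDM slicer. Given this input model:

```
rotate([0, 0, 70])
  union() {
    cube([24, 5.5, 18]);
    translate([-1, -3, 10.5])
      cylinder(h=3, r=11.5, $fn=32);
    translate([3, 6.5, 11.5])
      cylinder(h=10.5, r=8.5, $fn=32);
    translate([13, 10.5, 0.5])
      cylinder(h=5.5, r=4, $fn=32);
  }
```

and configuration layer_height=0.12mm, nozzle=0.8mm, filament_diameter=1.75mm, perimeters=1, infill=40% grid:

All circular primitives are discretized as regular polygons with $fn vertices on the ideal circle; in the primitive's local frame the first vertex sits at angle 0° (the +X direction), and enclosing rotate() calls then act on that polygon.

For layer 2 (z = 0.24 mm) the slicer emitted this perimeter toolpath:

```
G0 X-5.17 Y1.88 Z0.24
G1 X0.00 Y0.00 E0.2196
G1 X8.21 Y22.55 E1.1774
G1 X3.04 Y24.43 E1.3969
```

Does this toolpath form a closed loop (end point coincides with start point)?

no

Start point (G0): (-5.17, 1.88). End point (last G1): the path does not return to the start — open.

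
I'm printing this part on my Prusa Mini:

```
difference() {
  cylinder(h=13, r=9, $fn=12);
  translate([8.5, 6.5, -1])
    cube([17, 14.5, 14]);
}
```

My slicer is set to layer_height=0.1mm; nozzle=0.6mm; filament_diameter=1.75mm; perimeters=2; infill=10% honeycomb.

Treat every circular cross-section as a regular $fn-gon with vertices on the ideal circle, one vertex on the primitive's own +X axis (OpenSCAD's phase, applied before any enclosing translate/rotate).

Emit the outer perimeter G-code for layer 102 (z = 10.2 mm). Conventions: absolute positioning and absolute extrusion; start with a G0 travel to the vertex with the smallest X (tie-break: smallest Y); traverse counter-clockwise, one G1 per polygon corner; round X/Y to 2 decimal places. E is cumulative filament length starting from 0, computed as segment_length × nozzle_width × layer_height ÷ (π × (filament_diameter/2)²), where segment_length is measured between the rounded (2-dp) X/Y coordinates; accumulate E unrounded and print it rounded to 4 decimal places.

G0 X-9.00 Y0.00 Z10.20
G1 X-7.79 Y-4.50 E0.1162
G1 X-4.50 Y-7.79 E0.2323
G1 X0.00 Y-9.00 E0.3485
G1 X4.50 Y-7.79 E0.4648
G1 X7.79 Y-4.50 E0.5808
G1 X9.00 Y0.00 E0.6971
G1 X7.79 Y4.50 E0.8133
G1 X4.50 Y7.79 E0.9294
G1 X0.00 Y9.00 E1.0456
G1 X-4.50 Y7.79 E1.1619
G1 X-7.79 Y4.50 E1.2779
G1 X-9.00 Y0.00 E1.3942

At z = 10.2 mm: the cylinder: section is a regular 12-gon, circumradius r=9; the cube at (8.5, 6.5) is present — its section is the full 17×14.5 rectangle; Taking the first minus the rest: starting from the r=9 cylinder, the 17×14.5 cube at (8.5, 6.5) misses the remaining region (no effect) — 1 connected region. The outline is a single polygon with 12 vertices. Extrusion per mm of travel: 0.6 × 0.1 / (π × 0.875²) = 0.024945. Accumulating E over each segment gives final E = 1.3942.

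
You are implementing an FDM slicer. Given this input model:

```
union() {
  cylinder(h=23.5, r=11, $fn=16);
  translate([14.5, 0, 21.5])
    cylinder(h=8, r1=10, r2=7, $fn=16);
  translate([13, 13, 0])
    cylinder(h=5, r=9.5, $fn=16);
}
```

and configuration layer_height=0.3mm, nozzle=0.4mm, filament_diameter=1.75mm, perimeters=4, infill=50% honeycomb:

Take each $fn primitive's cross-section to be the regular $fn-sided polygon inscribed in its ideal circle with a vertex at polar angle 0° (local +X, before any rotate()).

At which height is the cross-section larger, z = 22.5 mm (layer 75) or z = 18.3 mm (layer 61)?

Layer 75 (z = 22.5): the r=11 cylinder contributes a regular 16-gon of circumradius 11 (area = (16/2)·11.000²·sin(360°/16) = 370.44 mm²); the cone at (14.5, 0): at t=0.125 of its height the radius interpolates to r₁+(r₂−r₁)t = 9.625, giving a regular 16-gon of that circumradius (area = (16/2)·9.625²·sin(360°/16) = 283.62 mm²); the cylinder at (13, 13) does not reach this height (z outside [0, 5]); Taking the union: the regions partially overlap — summed areas 654.05 mm² minus the doubly-counted overlap 57.45 mm² gives 596.60 mm² — area = 596.60 mm². So its area = 596.60 mm². Layer 61 (z = 18.3): the r=11 cylinder contributes a regular 16-gon of circumradius 11 (area = (16/2)·11.000²·sin(360°/16) = 370.44 mm²); the cone at (14.5, 0) does not reach this height (z outside [21.5, 29.5]); the cylinder at (13, 13) is not intersected at this z (z outside [0, 5]); Merging all regions: only the r=11 cylinder is present, so the union is just that shape — area = 370.44 mm². So its area = 370.44 mm². Layer 75 is larger (596.60 vs 370.44 mm²).

layer 75 (z = 22.5 mm)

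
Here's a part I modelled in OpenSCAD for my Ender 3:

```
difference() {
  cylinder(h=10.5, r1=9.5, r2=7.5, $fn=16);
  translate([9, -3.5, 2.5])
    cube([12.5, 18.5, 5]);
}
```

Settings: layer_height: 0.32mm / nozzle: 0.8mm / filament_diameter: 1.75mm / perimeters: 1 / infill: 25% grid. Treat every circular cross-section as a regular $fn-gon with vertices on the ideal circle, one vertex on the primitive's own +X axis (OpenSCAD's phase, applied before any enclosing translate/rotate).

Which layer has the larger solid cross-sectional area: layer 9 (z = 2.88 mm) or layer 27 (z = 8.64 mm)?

layer 9 (z = 2.88 mm)

Layer 9 (z = 2.88): the cone (r1=9.5→r2=7.5) has section circumradius 8.951 here — a regular 16-gon (area = (16/2)·8.951²·sin(360°/16) = 245.31 mm²); the cube at (9, -3.5) (footprint 12.5×18.5) is included at this height (area 231.25 mm²); Taking the first minus the rest: starting from the cone (245.31 mm²), the 12.5×18.5 cube at (9, -3.5) misses the remaining region (no effect) — area = 245.31 mm². So its area = 245.31 mm². Layer 27 (z = 8.64): the cone (r1=9.5→r2=7.5) has section circumradius 7.854 here — a regular 16-gon (area = (16/2)·7.854²·sin(360°/16) = 188.86 mm²); the cube at (9, -3.5) is absent (z outside [2.5, 7.5]); Subtracting the remaining from the first: none of the subtracted shapes is present at this height, so the cone is unchanged — area = 188.86 mm². So its area = 188.86 mm². Layer 9 is larger (245.31 vs 188.86 mm²).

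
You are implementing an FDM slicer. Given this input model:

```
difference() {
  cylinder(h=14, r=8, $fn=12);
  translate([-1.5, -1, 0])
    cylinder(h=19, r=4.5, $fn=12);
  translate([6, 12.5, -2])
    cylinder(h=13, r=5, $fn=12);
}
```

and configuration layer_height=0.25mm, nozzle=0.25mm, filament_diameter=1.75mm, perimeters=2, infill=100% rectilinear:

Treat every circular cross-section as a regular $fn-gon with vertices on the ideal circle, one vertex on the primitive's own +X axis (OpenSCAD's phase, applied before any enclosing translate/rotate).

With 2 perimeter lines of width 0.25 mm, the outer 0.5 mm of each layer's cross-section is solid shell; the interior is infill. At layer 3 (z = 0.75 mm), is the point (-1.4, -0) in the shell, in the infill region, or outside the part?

outside

At z = 0.75 mm: the r=8 cylinder gives a regular 12-gon of circumradius 8 (constant along its height); the r=4.5 cylinder at (-1.5, -1) contributes a regular 12-gon of circumradius 4.5; the r=5 cylinder at (6, 12.5) contributes a regular 12-gon of circumradius 5; Taking the first minus the rest: starting from the r=8 cylinder, the r=4.5 cylinder at (-1.5, -1) lies wholly inside it (removes its full 60.75 mm² and its 27.95 mm outline becomes a hole wall); the r=5 cylinder at (6, 12.5) misses the remaining region (no effect) — 1 connected region with 1 hole. Overall, the cross-section is one region with 1 hole. The nearest boundary edge runs (0.75, 2.90)→(-1.50, 3.50); distance from the point to it = 3.35 mm. The point is not inside any of the regions above, so it lies outside the cross-section (3.35 mm from the nearest boundary).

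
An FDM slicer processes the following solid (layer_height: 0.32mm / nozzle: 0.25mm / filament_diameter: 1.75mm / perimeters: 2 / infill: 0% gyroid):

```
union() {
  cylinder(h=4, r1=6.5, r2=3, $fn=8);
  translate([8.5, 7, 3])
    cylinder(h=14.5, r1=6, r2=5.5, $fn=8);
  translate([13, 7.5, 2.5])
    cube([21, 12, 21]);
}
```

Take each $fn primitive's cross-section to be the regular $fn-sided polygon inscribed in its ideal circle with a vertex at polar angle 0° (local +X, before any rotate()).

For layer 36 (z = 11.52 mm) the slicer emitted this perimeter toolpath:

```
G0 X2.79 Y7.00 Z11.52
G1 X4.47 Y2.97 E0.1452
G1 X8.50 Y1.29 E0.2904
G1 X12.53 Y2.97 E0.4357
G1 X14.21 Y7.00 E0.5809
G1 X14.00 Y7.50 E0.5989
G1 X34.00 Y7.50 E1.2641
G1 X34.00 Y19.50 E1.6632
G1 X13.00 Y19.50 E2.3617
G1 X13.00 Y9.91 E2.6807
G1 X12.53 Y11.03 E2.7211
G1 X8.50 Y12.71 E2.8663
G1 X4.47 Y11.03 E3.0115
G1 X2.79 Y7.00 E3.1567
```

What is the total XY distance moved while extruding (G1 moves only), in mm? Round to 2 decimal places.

94.91 mm

Sum the Euclidean lengths of each G1 segment: total = 94.91 mm.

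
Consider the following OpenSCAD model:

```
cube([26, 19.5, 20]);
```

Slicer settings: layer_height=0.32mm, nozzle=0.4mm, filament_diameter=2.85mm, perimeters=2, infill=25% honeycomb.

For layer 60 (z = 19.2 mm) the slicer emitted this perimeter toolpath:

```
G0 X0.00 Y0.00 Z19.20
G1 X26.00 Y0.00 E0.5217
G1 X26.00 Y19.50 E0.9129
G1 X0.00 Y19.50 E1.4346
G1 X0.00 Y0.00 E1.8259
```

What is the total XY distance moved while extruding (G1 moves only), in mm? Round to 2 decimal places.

Sum the Euclidean lengths of each G1 segment: total = 91.00 mm.

91.00 mm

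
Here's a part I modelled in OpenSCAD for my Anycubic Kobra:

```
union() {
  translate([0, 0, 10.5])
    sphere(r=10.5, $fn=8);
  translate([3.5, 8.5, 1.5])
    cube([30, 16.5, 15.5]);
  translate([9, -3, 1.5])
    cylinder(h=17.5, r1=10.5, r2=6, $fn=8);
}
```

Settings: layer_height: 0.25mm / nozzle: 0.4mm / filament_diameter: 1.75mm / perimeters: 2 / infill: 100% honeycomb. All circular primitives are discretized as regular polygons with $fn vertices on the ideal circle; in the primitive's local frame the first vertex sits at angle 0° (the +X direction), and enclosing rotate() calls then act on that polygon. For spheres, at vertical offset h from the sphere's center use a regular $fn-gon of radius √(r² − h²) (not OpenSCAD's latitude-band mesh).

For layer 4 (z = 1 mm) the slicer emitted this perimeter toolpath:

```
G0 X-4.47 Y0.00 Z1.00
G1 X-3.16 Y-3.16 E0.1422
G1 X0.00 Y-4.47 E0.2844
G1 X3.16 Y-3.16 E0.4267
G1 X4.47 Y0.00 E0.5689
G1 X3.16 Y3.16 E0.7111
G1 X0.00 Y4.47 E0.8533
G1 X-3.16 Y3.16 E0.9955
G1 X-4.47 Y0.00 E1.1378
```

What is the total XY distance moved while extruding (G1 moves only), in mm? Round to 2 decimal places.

27.37 mm

Sum the Euclidean lengths of each G1 segment: total = 27.37 mm.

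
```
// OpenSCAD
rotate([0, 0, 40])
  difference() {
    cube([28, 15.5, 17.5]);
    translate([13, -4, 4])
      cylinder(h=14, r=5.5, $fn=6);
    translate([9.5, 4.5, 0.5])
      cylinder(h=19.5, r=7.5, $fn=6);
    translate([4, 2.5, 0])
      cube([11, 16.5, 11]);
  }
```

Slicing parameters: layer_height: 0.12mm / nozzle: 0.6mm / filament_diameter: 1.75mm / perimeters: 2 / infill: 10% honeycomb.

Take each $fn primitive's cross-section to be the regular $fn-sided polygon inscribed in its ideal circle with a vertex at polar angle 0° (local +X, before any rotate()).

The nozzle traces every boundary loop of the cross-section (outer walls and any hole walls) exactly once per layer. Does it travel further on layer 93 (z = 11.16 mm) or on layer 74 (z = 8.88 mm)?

layer 93 (z = 11.16 mm)

Layer 93 (z = 11.16): the cube is present — its section is the full 28×15.5 rectangle (perimeter 87.00 mm); the cylinder at (13, -4): section is a regular 6-gon, circumradius r=5.5 (perimeter = 2·6·5.500·sin(180°/6) = 33.00 mm); the r=7.5 cylinder at (9.5, 4.5) contributes a regular 6-gon of circumradius 7.5 (perimeter = 2·6·7.500·sin(180°/6) = 45.00 mm); the cube at (4, 2.5) is absent (z outside [0, 11]); Taking the first minus the rest: starting from the 28×15.5 cube, the r=5.5 cylinder at (13, -4) partially overlaps it — only the 4.53 mm² overlap (of its 78.59 mm²) is removed, clipping the outline; the r=7.5 cylinder at (9.5, 4.5) partially overlaps it — only the 125.37 mm² overlap (of its 146.14 mm²) is removed, clipping the outline — boundary = 109.21 mm; (whole slice rotated 40° about Z — lengths, areas and connectivity unchanged). So its perimeter = 109.21 mm. Layer 74 (z = 8.88): the 28×15.5 cube contributes its full rectangle (perimeter 87.00 mm); the r=5.5 cylinder at (13, -4) gives a regular 6-gon of circumradius 5.5 (constant along its height) (perimeter = 2·6·5.500·sin(180°/6) = 33.00 mm); the r=7.5 cylinder at (9.5, 4.5) contributes a regular 6-gon of circumradius 7.5 (perimeter = 2·6·7.500·sin(180°/6) = 45.00 mm); the cube at (4, 2.5) (footprint 11×16.5) is included at this height (perimeter 55.00 mm); Taking the first minus the rest: starting from the 28×15.5 cube, the r=5.5 cylinder at (13, -4) partially overlaps it — only the 4.53 mm² overlap (of its 78.59 mm²) is removed, clipping the outline; the r=7.5 cylinder at (9.5, 4.5) partially overlaps it — only the 125.37 mm² overlap (of its 146.14 mm²) is removed, clipping the outline; the 11×16.5 cube at (4, 2.5) partially overlaps it — only the 54.86 mm² overlap (of its 181.50 mm²) is removed, clipping the outline — boundary = 98.78 mm; (whole slice rotated 40° about Z — lengths, areas and connectivity unchanged). So its perimeter = 98.78 mm. Layer 93 is larger (109.21 vs 98.78 mm).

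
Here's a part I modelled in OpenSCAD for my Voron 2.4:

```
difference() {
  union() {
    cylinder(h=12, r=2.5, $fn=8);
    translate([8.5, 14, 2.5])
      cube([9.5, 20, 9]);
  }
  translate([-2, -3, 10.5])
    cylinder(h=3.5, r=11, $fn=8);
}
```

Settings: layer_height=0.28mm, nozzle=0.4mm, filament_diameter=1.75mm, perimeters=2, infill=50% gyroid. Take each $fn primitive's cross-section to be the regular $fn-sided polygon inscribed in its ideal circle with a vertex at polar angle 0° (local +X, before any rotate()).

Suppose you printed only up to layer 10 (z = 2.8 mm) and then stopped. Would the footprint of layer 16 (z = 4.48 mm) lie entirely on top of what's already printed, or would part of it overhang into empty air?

Compare the two slices. At z = 2.8: the r=2.5 cylinder gives a regular 8-gon of circumradius 2.5 (constant along its height) (area = (8/2)·2.500²·sin(360°/8) = 17.68 mm²); the cube at (8.5, 14) (footprint 9.5×20) is included at this height (area 190.00 mm²); Merging all regions: the 2 present regions are separate (no shared area or edge), so areas and boundary lengths simply add and each stays a separate island — area = 207.68 mm²; the cylinder at (-2, -3) does not reach this height (z outside [10.5, 14]); Subtracting the remaining from the first: none of the subtracted shapes is present at this height, so that combined region is unchanged — area = 207.68 mm². At z = 4.48: the cylinder: section is a regular 8-gon, circumradius r=2.5 (area = (8/2)·2.500²·sin(360°/8) = 17.68 mm²); the 9.5×20 cube at (8.5, 14) contributes its full rectangle (area 190.00 mm²); Merging all regions: the 2 present regions are separate (no shared area or edge), so areas and boundary lengths simply add and each stays a separate island — area = 207.68 mm²; the cylinder at (-2, -3) is not intersected at this z (z outside [10.5, 14]); Taking the first minus the rest: none of the subtracted shapes is present at this height, so the result so far is unchanged — area = 207.68 mm². Checking containment: the cross-section at z = 4.48 is a subset of the cross-section at z = 2.8.

entirely on top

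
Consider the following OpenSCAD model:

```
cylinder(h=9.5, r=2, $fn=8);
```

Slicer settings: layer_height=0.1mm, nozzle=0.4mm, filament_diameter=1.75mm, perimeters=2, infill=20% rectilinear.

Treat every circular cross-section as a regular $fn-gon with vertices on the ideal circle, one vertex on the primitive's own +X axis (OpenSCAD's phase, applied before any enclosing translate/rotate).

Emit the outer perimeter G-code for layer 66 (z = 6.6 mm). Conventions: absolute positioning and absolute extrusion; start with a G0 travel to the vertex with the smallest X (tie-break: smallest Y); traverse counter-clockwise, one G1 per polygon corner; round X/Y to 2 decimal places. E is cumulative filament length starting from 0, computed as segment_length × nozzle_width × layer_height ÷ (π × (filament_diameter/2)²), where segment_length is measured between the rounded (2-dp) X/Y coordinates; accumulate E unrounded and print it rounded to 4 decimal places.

At z = 6.6 mm: the r=2 cylinder gives a regular 8-gon of circumradius 2 (constant along its height). The outline is a single polygon with 8 vertices. Extrusion per mm of travel: 0.4 × 0.1 / (π × 0.875²) = 0.016630. Accumulating E over each segment gives final E = 0.2033.

G0 X-2.00 Y0.00 Z6.60
G1 X-1.41 Y-1.41 E0.0254
G1 X0.00 Y-2.00 E0.0508
G1 X1.41 Y-1.41 E0.0763
G1 X2.00 Y0.00 E0.1017
G1 X1.41 Y1.41 E0.1271
G1 X0.00 Y2.00 E0.1525
G1 X-1.41 Y1.41 E0.1779
G1 X-2.00 Y0.00 E0.2033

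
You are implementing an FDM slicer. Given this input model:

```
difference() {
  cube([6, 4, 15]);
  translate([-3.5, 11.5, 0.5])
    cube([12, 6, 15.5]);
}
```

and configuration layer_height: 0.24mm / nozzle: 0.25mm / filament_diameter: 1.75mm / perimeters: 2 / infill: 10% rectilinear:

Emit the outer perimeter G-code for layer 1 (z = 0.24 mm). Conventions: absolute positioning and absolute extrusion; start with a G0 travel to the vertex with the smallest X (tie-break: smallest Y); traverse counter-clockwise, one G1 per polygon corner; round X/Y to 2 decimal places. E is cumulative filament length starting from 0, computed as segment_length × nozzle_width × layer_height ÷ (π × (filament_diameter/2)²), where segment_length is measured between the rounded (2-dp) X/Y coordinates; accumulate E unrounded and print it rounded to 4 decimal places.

G0 X0.00 Y0.00 Z0.24
G1 X6.00 Y0.00 E0.1497
G1 X6.00 Y4.00 E0.2495
G1 X0.00 Y4.00 E0.3991
G1 X0.00 Y0.00 E0.4989

At z = 0.24 mm: the 6×4 cube contributes its full rectangle; the cube at (-3.5, 11.5) is absent (z outside [0.5, 16]); Taking the first minus the rest: none of the subtracted shapes is present at this height, so the 6×4 cube is unchanged — 1 connected region. The outline is a single polygon with 4 vertices. Extrusion per mm of travel: 0.25 × 0.24 / (π × 0.875²) = 0.024945. Accumulating E over each segment gives final E = 0.4989.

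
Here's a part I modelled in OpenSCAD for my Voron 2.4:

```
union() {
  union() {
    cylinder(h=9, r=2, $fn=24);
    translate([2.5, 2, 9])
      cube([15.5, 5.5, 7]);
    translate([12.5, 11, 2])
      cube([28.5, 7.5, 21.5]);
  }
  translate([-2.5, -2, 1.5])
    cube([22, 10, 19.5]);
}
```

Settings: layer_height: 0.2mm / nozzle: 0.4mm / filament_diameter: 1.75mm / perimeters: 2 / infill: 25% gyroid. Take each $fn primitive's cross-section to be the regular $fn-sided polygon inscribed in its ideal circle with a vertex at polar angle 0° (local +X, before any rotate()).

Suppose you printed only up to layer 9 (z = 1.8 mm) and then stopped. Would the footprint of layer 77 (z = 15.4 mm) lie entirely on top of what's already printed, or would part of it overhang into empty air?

part overhangs

Compare the two slices. At z = 1.8: the cylinder: section is a regular 24-gon, circumradius r=2 (area = (24/2)·2.000²·sin(360°/24) = 12.42 mm²); the cube at (2.5, 2) does not reach this height (z outside [9, 16]); the cube at (12.5, 11) does not reach this height (z outside [2, 23.5]); Merging all regions: only the r=2 cylinder is present, so the union is just that shape — area = 12.42 mm²; the cube at (-2.5, -2) (footprint 22×10) is included at this height (area 220.00 mm²); Combining (union): that combined region lies entirely inside the 22×10 cube at (-2.5, -2), so the union is just the 22×10 cube at (-2.5, -2) — area = 220.00 mm². At z = 15.4: the cylinder does not reach this height (z outside [0, 9]); the cube at (2.5, 2) is present — its section is the full 15.5×5.5 rectangle (area 85.25 mm²); the 28.5×7.5 cube at (12.5, 11) contributes its full rectangle (area 213.75 mm²); Taking the union: the 2 present regions are separate (no shared area or edge), so areas and boundary lengths simply add and each stays a separate island — area = 299.00 mm²; the cube at (-2.5, -2) is present — its section is the full 22×10 rectangle (area 220.00 mm²); Taking the union: the regions partially overlap — summed areas 519.00 mm² minus the doubly-counted overlap 85.25 mm² gives 433.75 mm² — area = 433.75 mm². Checking containment: at z = 15.4 the cross-section extends beyond the z = 1.8 cross-section by about 213.75 mm².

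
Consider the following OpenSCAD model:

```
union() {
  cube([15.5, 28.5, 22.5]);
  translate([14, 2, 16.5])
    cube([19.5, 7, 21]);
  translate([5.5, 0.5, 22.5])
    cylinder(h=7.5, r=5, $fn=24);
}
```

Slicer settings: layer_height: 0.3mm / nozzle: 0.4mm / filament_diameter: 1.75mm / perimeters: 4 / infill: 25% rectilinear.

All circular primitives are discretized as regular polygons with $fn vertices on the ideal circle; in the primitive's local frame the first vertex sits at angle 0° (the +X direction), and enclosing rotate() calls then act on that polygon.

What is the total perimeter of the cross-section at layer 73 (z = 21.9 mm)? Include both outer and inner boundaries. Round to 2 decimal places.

At z = 21.9 mm: the cube (footprint 15.5×28.5) is included at this height (perimeter 88.00 mm); the cube at (14, 2) (footprint 19.5×7) is included at this height (perimeter 53.00 mm); the cylinder at (5.5, 0.5) is not intersected at this z (z outside [22.5, 30]); Combining (union): the regions partially overlap (shared area 10.50 mm²), so the edge portions inside another operand are dropped and the merged outline is re-measured after clipping — boundary = 124.00 mm. Overall, the cross-section is a single solid region. Total boundary length (outer) = 124.00 mm.

124.00 mm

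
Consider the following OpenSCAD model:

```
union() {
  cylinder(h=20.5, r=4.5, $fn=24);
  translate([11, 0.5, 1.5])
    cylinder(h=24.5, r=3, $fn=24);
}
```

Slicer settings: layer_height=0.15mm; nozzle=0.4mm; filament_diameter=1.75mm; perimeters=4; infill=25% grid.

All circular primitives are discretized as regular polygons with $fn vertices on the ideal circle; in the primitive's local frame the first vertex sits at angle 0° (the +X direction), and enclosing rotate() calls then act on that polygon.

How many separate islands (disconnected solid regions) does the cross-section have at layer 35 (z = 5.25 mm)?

2

At z = 5.25 mm: the r=4.5 cylinder contributes a regular 24-gon of circumradius 4.5; the r=3 cylinder at (11, 0.5) contributes a regular 24-gon of circumradius 3; Combining (union): the 2 present regions are separate (no shared area or edge), so areas and boundary lengths simply add and each stays a separate island — 2 connected regions. Overall, the cross-section has 2 separate islands. Island count = 2.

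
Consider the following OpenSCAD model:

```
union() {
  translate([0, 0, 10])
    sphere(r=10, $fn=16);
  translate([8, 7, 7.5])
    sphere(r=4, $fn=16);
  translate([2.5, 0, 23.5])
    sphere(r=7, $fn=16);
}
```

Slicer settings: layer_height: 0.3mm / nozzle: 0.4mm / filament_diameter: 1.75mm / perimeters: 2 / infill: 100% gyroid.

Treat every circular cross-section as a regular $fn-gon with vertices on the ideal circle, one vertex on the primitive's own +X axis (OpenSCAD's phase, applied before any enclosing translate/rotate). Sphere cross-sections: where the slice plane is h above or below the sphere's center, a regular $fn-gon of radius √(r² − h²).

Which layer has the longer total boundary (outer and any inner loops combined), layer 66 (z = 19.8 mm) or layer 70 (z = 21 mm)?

layer 70 (z = 21 mm)

Layer 66 (z = 19.8): the sphere: section is a regular 16-gon, circumradius = √(r²−h²) = √(10²−9.8²) = 1.990 (perimeter = 2·16·1.990·sin(180°/16) = 12.42 mm); the sphere at (8, 7) is not intersected at this z (|z−center|=12.300 > r=4); the r=7 sphere at (2.5, 0) contributes a regular 16-gon of circumradius √(7²−3.7²) = 5.942 (perimeter = 2·16·5.942·sin(180°/16) = 37.10 mm); Taking the union: the r=10 sphere lies entirely inside the r=7 sphere at (2.5, 0), so the union is just the r=7 sphere at (2.5, 0) — boundary = 37.10 mm. So its perimeter = 37.10 mm. Layer 70 (z = 21): the sphere does not reach this height (|z−center|=11.000 > r=10); the sphere at (8, 7) is not intersected at this z (|z−center|=13.500 > r=4); the sphere at (2.5, 0): section is a regular 16-gon, circumradius = √(r²−h²) = √(7²−2.5²) = 6.538 (perimeter = 2·16·6.538·sin(180°/16) = 40.82 mm); Merging all regions: only the r=7 sphere at (2.5, 0) is present, so the union is just that shape — boundary = 40.82 mm. So its perimeter = 40.82 mm. Layer 70 is larger (40.82 vs 37.10 mm).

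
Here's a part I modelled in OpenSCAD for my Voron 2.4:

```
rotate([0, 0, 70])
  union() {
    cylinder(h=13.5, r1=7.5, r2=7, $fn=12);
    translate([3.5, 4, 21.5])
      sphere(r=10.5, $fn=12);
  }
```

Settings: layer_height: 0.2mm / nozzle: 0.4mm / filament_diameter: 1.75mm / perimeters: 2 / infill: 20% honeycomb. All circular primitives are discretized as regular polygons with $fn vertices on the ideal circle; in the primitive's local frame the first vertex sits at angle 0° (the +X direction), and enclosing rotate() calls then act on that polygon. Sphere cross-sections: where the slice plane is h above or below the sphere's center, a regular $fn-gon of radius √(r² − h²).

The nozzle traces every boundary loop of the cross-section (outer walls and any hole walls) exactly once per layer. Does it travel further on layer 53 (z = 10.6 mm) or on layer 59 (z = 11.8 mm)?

Layer 53 (z = 10.6): the cone (r1=7.5→r2=7) has section circumradius 7.107 here — a regular 12-gon (perimeter = 2·12·7.107·sin(180°/12) = 44.15 mm); the sphere at (3.5, 4) is absent (|z−center|=10.900 > r=10.5); Combining (union): only the cone is present, so the union is just that shape — boundary = 44.15 mm; (whole slice rotated 70° about Z — lengths, areas and connectivity unchanged). So its perimeter = 44.15 mm. Layer 59 (z = 11.8): the cone: at t=0.874 of its height the radius interpolates to r₁+(r₂−r₁)t = 7.063, giving a regular 12-gon of that circumradius (perimeter = 2·12·7.063·sin(180°/12) = 43.87 mm); the sphere at (3.5, 4): section is a regular 12-gon, circumradius = √(r²−h²) = √(10.5²−9.7²) = 4.020 (perimeter = 2·12·4.020·sin(180°/12) = 24.97 mm); Taking the union: the regions partially overlap (shared area 33.53 mm²), so the edge portions inside another operand are dropped and the merged outline is re-measured after clipping — boundary = 47.29 mm; (whole slice rotated 70° about Z — lengths, areas and connectivity unchanged). So its perimeter = 47.29 mm. Layer 59 is larger (47.29 vs 44.15 mm).

layer 59 (z = 11.8 mm)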